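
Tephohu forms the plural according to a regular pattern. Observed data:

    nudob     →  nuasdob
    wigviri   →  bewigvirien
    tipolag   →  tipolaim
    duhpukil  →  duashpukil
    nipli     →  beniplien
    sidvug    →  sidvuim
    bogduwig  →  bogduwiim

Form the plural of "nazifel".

"nazifel" ends in -l. The one such stem in the data (duhpukil → duashpukil) inserts -as- after the first vowel (as does nudob), so the same rule applies.
The other patterns: stems ending in -g drop the final letter and add -im; stems ending in -i add be- … -en around the stem.
So nazifel → naaszifel.

naaszifel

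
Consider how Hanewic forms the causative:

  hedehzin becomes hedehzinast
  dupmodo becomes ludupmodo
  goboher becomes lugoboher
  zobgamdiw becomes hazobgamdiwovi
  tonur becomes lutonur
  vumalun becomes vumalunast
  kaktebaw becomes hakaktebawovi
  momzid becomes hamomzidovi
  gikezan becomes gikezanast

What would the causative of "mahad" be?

"mahad" ends in -d. The one such stem in the data (momzid → hamomzidovi) adds ha- … -ovi around the stem, so the same rule applies.
So mahad → hamahadovi.

hamahadovi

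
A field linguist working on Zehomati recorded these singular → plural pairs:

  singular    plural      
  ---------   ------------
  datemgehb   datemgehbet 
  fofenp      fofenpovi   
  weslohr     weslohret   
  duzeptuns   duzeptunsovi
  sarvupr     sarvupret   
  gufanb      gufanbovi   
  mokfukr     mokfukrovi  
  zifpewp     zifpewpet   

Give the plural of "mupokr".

mupokrovi

"mupokr" has second-to-last letter 'k'. The one such stem in the data (mokfukr → mokfukrovi) adds -ovi, so the same rule applies.
So mupokr → mupokrovi.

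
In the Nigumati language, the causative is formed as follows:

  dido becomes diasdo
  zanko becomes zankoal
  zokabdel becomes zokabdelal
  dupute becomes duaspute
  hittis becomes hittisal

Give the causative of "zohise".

zohiseal

zanko and dido both end in -o yet inflect differently (zankoal, diasdo), so the final letter is not what conditions the rule; the first letter is.
"zohise" begins with z-. The stems beginning with z- (zokabdel → zokabdelal, zanko → zankoal) add -al.
The other pattern: stems beginning with d- insert -as- after the first vowel.
So zohise → zohiseal.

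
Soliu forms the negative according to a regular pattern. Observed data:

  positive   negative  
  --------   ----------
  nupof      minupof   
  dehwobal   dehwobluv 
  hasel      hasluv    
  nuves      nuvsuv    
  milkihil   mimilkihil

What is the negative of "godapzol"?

milkihil and hasel both end in -l yet inflect differently (mimilkihil, hasluv), so the final letter is not what conditions the rule; the last vowel is.
"godapzol" has last vowel 'o'. The one such stem in the data (nupof → minupof) adds the prefix mi-, so the same rule applies.
The other pattern: stems whose last vowel is 'a' or 'e' delete the last vowel and add -uv.
So godapzol → migodapzol.

migodapzol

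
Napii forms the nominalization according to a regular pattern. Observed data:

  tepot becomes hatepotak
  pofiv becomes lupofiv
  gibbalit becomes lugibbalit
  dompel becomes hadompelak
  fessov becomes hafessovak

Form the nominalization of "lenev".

gibbalit and tepot both end in -t yet inflect differently (lugibbalit, hatepotak), so the final letter is not what conditions the rule; the last vowel is.
"lenev" has last vowel 'e'. The one such stem in the data (dompel → hadompelak) adds ha- … -ak around the stem, so the same rule applies.
So lenev → halenevak.

halenevak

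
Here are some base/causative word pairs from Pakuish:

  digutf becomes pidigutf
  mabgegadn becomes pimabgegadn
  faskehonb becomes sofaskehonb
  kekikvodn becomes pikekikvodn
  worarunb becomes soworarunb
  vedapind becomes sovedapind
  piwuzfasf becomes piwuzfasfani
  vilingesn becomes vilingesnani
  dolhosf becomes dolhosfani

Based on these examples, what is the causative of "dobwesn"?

dobwesnani

vilingesn and mabgegadn both end in -n yet inflect differently (vilingesnani, pimabgegadn), so the final letter is not what conditions the rule; the second-to-last letter is.
"dobwesn" has second-to-last letter 's'. The stems whose second-to-last letter is 's' (vilingesn → vilingesnani, piwuzfasf → piwuzfasfani, dolhosf → dolhosfani) add -ani.
So dobwesn → dobwesnani.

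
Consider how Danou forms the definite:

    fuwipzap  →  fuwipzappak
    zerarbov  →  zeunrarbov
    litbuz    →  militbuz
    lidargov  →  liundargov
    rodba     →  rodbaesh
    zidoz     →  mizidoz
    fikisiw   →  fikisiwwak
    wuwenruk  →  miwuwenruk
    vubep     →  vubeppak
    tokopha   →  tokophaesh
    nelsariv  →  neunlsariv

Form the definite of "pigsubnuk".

"pigsubnuk" ends in -k. The one such stem in the data (wuwenruk → miwuwenruk) adds the prefix mi-, so the same rule applies.
The other patterns: stems ending in -v insert -un- after the first vowel; stems ending in -a add -esh; stems ending in -p or -w double the final consonant and add -ak.
So pigsubnuk → mipigsubnuk.

mipigsubnuk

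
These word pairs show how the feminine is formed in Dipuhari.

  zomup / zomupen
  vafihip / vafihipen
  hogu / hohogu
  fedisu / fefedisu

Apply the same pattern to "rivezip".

zomup and hogu both have last vowel 'u' yet inflect differently (zomupen, hohogu), so the last vowel is not what conditions the rule; the final letter is.
"rivezip" ends in -p. The stems ending in -p (zomup → zomupen, vafihip → vafihipen) add -en.
So rivezip → rivezipen.

rivezipen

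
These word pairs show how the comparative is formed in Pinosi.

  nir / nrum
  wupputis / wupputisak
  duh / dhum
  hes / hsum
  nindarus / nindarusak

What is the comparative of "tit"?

ttum

hes and wupputis both end in -s yet inflect differently (hsum, wupputisak), so the final letter is not what conditions the rule; the number of vowels is.
"tit" has 1 vowel. The stems with 1 vowel (duh → dhum, hes → hsum, nir → nrum) delete the last vowel and add -um.
So tit → ttum.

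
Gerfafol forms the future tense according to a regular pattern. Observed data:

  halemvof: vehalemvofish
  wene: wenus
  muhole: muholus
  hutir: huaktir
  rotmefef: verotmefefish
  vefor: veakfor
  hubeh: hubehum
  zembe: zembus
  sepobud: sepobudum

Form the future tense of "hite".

wene and rotmefef both have last vowel 'e' yet inflect differently (wenus, verotmefefish), so the last vowel is not what conditions the rule; the final letter is.
"hite" ends in -e. The stems ending in -e (wene → wenus, zembe → zembus, muhole → muholus) drop the final letter and add -us.
So hite → hitus.

hitus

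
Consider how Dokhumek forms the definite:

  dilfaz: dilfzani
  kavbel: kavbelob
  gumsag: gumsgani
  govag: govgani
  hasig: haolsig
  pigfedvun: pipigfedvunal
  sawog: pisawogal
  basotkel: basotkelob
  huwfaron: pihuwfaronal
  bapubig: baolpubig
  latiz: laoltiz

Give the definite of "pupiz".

"pupiz" has last vowel 'i'. The stems whose last vowel is 'i' (bapubig → baolpubig, hasig → haolsig, latiz → laoltiz) insert -ol- after the first vowel.
The other patterns: stems whose last vowel is 'a' delete the last vowel and add -ani; stems whose last vowel is 'e' add -ob; stems whose last vowel is 'o' or 'u' add pi- … -al around the stem.
So pupiz → puolpiz.

puolpiz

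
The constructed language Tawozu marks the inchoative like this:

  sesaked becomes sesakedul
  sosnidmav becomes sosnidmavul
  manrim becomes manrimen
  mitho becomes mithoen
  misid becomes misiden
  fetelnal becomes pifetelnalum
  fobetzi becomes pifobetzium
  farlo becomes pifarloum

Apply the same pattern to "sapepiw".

"sapepiw" begins with s-. The stems beginning with s- (sesaked → sesakedul, sosnidmav → sosnidmavul) add -ul.
So sapepiw → sapepiwul.

sapepiwul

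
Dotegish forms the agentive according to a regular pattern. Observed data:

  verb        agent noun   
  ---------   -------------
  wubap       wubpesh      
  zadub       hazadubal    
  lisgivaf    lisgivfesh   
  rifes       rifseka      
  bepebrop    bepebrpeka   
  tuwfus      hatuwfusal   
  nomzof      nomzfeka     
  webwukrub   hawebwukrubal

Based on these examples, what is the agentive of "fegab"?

fegbesh

"fegab" has last vowel 'a'. The stems whose last vowel is 'a' (lisgivaf → lisgivfesh, wubap → wubpesh) delete the last vowel and add -esh.
The other patterns: stems whose last vowel is 'e' or 'o' delete the last vowel and add -eka; stems whose last vowel is 'u' add ha- … -al around the stem.
So fegab → fegbesh.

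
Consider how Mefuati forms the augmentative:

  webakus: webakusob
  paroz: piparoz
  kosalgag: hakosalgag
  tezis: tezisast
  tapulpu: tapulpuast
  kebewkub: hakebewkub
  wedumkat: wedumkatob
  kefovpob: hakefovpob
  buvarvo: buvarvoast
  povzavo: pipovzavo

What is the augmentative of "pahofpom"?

"pahofpom" begins with p-. The stems beginning with p- (povzavo → pipovzavo, paroz → piparoz) add the prefix pi-.
So pahofpom → pipahofpom.

pipahofpom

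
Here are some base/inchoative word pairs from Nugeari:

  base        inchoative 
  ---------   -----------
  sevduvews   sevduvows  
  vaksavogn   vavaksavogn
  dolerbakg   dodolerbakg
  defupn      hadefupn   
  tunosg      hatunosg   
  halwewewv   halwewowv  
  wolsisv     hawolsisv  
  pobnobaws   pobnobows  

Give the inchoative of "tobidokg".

halwewewv and wolsisv both end in -v yet inflect differently (halwewowv, hawolsisv), so the final letter is not what conditions the rule; the second-to-last letter is.
"tobidokg" has second-to-last letter 'k'. The one such stem in the data (dolerbakg → dodolerbakg) repeats the first consonant+vowel as a prefix (as does vaksavogn), so the same rule applies.
The other patterns: stems whose second-to-last letter is 'w' change the last vowel to 'o'; stems whose second-to-last letter is 'p' or 's' add the prefix ha-.
So tobidokg → totobidokg.

totobidokg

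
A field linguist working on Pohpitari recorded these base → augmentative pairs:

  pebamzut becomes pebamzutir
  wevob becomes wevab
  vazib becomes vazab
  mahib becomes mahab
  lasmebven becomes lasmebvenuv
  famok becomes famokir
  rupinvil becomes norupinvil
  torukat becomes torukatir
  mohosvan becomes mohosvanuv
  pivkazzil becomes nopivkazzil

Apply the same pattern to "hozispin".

mahib and pivkazzil both have last vowel 'i' yet inflect differently (mahab, nopivkazzil), so the last vowel is not what conditions the rule; the final letter is.
"hozispin" ends in -n. The stems ending in -n (lasmebven → lasmebvenuv, mohosvan → mohosvanuv) add -uv.
So hozispin → hozispinuv.

hozispinuv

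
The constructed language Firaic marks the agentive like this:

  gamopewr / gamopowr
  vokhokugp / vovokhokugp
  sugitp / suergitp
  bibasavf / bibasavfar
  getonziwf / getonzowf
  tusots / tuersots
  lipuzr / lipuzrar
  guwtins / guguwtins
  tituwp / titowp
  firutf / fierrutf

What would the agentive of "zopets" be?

"zopets" has second-to-last letter 't'. The stems whose second-to-last letter is 't' (firutf → fierrutf, tusots → tuersots, sugitp → suergitp) insert -er- after the first vowel.
The other patterns: stems whose second-to-last letter is 'v' or 'z' add -ar; stems whose second-to-last letter is 'w' change the last vowel to 'o'; stems whose second-to-last letter is 'g' or 'n' repeat the first consonant+vowel as a prefix.
So zopets → zoerpets.

zoerpets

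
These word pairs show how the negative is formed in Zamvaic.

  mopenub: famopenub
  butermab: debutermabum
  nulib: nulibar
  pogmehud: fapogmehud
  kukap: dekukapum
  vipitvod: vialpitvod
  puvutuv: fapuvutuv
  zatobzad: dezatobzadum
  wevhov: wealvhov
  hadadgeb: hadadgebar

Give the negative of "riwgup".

"riwgup" has last vowel 'u'. The stems whose last vowel is 'u' (pogmehud → fapogmehud, puvutuv → fapuvutuv, mopenub → famopenub) add the prefix fa-.
So riwgup → fariwgup.

fariwgup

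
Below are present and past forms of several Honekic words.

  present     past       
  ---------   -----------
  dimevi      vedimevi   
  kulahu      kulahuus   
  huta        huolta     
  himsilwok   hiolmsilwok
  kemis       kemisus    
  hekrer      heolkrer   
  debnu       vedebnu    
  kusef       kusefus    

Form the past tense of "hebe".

heolbe

"hebe" begins with h-. The stems beginning with h- (huta → huolta, himsilwok → hiolmsilwok, hekrer → heolkrer) insert -ol- after the first vowel.
So hebe → heolbe.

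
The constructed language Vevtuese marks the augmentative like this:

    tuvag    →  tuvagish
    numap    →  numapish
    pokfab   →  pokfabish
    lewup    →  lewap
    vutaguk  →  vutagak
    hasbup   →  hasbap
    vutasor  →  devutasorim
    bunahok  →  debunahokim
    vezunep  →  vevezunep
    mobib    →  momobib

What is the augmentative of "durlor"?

dedurlorim

numap and lewup both end in -p yet inflect differently (numapish, lewap), so the final letter is not what conditions the rule; the last vowel is.
"durlor" has last vowel 'o'. The stems whose last vowel is 'o' (vutasor → devutasorim, bunahok → debunahokim) add de- … -im around the stem.
The other patterns: stems whose last vowel is 'a' add -ish; stems whose last vowel is 'u' change the last vowel to 'a'; stems whose last vowel is 'e' or 'i' repeat the first consonant+vowel as a prefix.
So durlor → dedurlorim.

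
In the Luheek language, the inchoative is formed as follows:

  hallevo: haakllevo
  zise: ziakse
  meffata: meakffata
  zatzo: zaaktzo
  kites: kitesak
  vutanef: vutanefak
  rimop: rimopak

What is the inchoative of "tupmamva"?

"tupmamva" ends in a vowel. The stems ending in a vowel (hallevo → haakllevo, zise → ziakse, meffata → meakffata) insert -ak- after the first vowel.
The other pattern: stems ending in a consonant add -ak.
So tupmamva → tuakpmamva.

tuakpmamva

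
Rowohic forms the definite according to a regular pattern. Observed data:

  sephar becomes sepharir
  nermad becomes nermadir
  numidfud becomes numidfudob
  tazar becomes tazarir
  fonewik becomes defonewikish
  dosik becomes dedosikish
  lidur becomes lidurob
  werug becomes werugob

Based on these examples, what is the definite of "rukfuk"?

rukfukob

nermad and numidfud both end in -d yet inflect differently (nermadir, numidfudob), so the final letter is not what conditions the rule; the last vowel is.
"rukfuk" has last vowel 'u'. The stems whose last vowel is 'u' (numidfud → numidfudob, lidur → lidurob, werug → werugob) add -ob.
The other patterns: stems whose last vowel is 'a' add -ir; stems whose last vowel is 'i' add de- … -ish around the stem.
So rukfuk → rukfukob.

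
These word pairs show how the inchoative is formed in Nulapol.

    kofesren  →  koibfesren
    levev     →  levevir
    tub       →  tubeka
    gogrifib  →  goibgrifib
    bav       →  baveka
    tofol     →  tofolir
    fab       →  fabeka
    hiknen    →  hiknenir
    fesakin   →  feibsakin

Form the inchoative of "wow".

bav and levev both end in -v yet inflect differently (baveka, levevir), so the final letter is not what conditions the rule; the number of vowels is.
"wow" has 1 vowel. The stems with 1 vowel (fab → fabeka, bav → baveka, tub → tubeka) add -eka.
So wow → woweka.

woweka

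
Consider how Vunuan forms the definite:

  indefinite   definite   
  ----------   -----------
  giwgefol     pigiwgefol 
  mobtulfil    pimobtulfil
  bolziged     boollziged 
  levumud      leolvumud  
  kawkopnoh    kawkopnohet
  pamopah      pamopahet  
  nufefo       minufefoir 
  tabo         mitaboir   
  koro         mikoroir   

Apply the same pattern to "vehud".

"vehud" ends in -d. The stems ending in -d (bolziged → boollziged, levumud → leolvumud) insert -ol- after the first vowel.
So vehud → veolhud.

veolhud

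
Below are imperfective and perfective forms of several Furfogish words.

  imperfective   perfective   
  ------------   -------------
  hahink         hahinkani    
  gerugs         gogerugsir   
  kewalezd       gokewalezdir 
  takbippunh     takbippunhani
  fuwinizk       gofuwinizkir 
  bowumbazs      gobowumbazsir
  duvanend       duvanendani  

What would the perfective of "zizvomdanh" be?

zizvomdanhani

duvanend and kewalezd both end in -d yet inflect differently (duvanendani, gokewalezdir), so the final letter is not what conditions the rule; the second-to-last letter is.
"zizvomdanh" has second-to-last letter 'n'. The stems whose second-to-last letter is 'n' (takbippunh → takbippunhani, duvanend → duvanendani, hahink → hahinkani) add -ani.
So zizvomdanh → zizvomdanhani.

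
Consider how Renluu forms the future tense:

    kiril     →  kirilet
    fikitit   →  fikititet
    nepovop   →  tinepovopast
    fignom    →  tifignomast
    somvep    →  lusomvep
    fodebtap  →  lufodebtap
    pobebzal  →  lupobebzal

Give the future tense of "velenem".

luvelenem

nepovop and somvep both end in -p yet inflect differently (tinepovopast, lusomvep), so the final letter is not what conditions the rule; the last vowel is.
"velenem" has last vowel 'e'. The one such stem in the data (somvep → lusomvep) adds the prefix lu-, so the same rule applies.
So velenem → luvelenem.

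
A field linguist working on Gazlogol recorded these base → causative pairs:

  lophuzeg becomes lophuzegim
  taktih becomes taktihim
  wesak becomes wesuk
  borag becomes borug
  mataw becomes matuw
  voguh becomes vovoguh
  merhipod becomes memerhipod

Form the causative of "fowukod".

lophuzeg and borag both end in -g yet inflect differently (lophuzegim, borug), so the final letter is not what conditions the rule; the last vowel is.
"fowukod" has last vowel 'o'. The one such stem in the data (merhipod → memerhipod) repeats the first consonant+vowel as a prefix (as does voguh), so the same rule applies.
The other patterns: stems whose last vowel is 'e' or 'i' add -im; stems whose last vowel is 'a' change the last vowel to 'u'.
So fowukod → fofowukod.

fofowukod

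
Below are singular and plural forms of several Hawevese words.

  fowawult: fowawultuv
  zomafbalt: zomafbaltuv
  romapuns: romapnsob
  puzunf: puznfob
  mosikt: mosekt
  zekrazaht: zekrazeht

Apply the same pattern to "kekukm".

kekekm

fowawult and mosikt both end in -t yet inflect differently (fowawultuv, mosekt), so the final letter is not what conditions the rule; the second-to-last letter is.
"kekukm" has second-to-last letter 'k'. The one such stem in the data (mosikt → mosekt) changes the last vowel to 'e' (as does zekrazaht), so the same rule applies.
So kekukm → kekekm.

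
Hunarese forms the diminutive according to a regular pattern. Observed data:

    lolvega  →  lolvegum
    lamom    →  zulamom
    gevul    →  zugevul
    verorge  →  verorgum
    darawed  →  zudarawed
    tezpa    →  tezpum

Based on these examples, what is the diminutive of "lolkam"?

zulolkam

"lolkam" ends in a consonant. The stems ending in a consonant (lamom → zulamom, darawed → zudarawed, gevul → zugevul) add the prefix zu-.
So lolkam → zulolkam.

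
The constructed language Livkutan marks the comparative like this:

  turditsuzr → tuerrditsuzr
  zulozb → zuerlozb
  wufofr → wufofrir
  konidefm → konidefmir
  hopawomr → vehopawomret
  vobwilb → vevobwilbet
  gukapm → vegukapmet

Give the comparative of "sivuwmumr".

vesivuwmumret

turditsuzr and wufofr both end in -r yet inflect differently (tuerrditsuzr, wufofrir), so the final letter is not what conditions the rule; the second-to-last letter is.
"sivuwmumr" has second-to-last letter 'm'. The one such stem in the data (hopawomr → vehopawomret) adds ve- … -et around the stem, so the same rule applies.
The other patterns: stems whose second-to-last letter is 'z' insert -er- after the first vowel; stems whose second-to-last letter is 'f' add -ir.
So sivuwmumr → vesivuwmumret.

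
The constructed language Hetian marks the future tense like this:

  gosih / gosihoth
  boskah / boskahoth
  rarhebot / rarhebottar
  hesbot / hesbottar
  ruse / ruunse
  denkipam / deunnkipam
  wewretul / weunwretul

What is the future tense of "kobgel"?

kounbgel

"kobgel" ends in -l. The one such stem in the data (wewretul → weunwretul) inserts -un- after the first vowel (as do ruse, denkipam), so the same rule applies.
So kobgel → kounbgel.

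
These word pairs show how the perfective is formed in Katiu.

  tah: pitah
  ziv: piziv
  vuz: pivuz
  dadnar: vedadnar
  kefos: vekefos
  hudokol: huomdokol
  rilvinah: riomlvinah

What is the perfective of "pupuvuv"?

tah and rilvinah both end in -h yet inflect differently (pitah, riomlvinah), so the final letter is not what conditions the rule; the number of vowels is.
"pupuvuv" has 3 vowels. The stems with 3 vowels (hudokol → huomdokol, rilvinah → riomlvinah) insert -om- after the first vowel.
So pupuvuv → puompuvuv.

puompuvuv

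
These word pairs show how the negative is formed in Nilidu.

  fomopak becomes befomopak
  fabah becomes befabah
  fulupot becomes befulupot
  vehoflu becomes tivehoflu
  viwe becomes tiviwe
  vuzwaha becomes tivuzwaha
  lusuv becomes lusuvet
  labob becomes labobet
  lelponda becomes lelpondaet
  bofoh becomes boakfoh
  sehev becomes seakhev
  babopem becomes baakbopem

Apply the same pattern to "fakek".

"fakek" begins with f-. The stems beginning with f- (fomopak → befomopak, fabah → befabah, fulupot → befulupot) add the prefix be-.
The other patterns: stems beginning with v- add the prefix ti-; stems beginning with l- add -et; stems beginning with b- or s- insert -ak- after the first vowel.
So fakek → befakek.

befakek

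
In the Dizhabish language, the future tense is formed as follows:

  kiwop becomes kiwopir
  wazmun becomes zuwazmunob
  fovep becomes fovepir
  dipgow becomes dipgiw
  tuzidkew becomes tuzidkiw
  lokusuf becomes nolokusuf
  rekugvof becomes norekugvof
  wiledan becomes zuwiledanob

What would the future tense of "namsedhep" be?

namsedhepir

"namsedhep" ends in -p. The stems ending in -p (kiwop → kiwopir, fovep → fovepir) add -ir.
The other patterns: stems ending in -f add the prefix no-; stems ending in -w change the last vowel to 'i'; stems ending in -n add zu- … -ob around the stem.
So namsedhep → namsedhepir.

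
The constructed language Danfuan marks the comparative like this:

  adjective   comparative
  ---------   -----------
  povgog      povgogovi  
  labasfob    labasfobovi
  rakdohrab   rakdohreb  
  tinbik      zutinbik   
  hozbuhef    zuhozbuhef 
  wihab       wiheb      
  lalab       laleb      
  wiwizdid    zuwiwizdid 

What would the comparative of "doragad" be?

doraged

labasfob and wihab both end in -b yet inflect differently (labasfobovi, wiheb), so the final letter is not what conditions the rule; the last vowel is.
"doragad" has last vowel 'a'. The stems whose last vowel is 'a' (wihab → wiheb, rakdohrab → rakdohreb, lalab → laleb) change the last vowel to 'e'.
The other patterns: stems whose last vowel is 'o' add -ovi; stems whose last vowel is 'e' or 'i' add the prefix zu-.
So doragad → doraged.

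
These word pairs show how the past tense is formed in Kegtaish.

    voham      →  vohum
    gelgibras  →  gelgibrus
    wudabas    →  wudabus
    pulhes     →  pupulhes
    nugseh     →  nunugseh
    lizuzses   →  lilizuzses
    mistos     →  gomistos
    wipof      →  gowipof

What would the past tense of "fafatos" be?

gofafatos

gelgibras and pulhes both end in -s yet inflect differently (gelgibrus, pupulhes), so the final letter is not what conditions the rule; the last vowel is.
"fafatos" has last vowel 'o'. The stems whose last vowel is 'o' (mistos → gomistos, wipof → gowipof) add the prefix go-.
So fafatos → gofafatos.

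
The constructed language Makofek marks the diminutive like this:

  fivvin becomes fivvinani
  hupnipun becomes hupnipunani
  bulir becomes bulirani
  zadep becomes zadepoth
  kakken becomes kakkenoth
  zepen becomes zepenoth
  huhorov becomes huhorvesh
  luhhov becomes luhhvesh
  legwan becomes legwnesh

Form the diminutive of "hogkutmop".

fivvin and kakken both end in -n yet inflect differently (fivvinani, kakkenoth), so the final letter is not what conditions the rule; the last vowel is.
"hogkutmop" has last vowel 'o'. The stems whose last vowel is 'o' (huhorov → huhorvesh, luhhov → luhhvesh) delete the last vowel and add -esh.
The other patterns: stems whose last vowel is 'i' or 'u' add -ani; stems whose last vowel is 'e' add -oth.
So hogkutmop → hogkutmpesh.

hogkutmpesh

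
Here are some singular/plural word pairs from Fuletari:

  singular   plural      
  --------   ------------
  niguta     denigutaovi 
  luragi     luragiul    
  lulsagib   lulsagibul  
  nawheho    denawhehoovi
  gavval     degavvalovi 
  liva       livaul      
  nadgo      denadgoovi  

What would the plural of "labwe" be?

labweul

liva and niguta both end in -a yet inflect differently (livaul, denigutaovi), so the final letter is not what conditions the rule; the first letter is.
"labwe" begins with l-. The stems beginning with l- (luragi → luragiul, lulsagib → lulsagibul, liva → livaul) add -ul.
So labwe → labweul.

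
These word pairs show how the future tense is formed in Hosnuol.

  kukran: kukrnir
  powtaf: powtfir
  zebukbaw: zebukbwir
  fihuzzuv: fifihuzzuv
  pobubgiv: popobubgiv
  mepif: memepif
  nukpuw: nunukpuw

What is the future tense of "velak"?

"velak" has last vowel 'a'. The stems whose last vowel is 'a' (kukran → kukrnir, powtaf → powtfir, zebukbaw → zebukbwir) delete the last vowel and add -ir.
The other pattern: stems whose last vowel is 'i' or 'u' repeat the first consonant+vowel as a prefix.
So velak → velkir.

velkir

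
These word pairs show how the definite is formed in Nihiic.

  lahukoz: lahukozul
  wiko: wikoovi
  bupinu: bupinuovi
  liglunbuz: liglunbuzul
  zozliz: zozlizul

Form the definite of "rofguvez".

bupinu and liglunbuz both have last vowel 'u' yet inflect differently (bupinuovi, liglunbuzul), so the last vowel is not what conditions the rule; whether the stem ends in a vowel or a consonant is.
"rofguvez" ends in a consonant. The stems ending in a consonant (liglunbuz → liglunbuzul, zozliz → zozlizul, lahukoz → lahukozul) add -ul.
So rofguvez → rofguvezul.

rofguvezul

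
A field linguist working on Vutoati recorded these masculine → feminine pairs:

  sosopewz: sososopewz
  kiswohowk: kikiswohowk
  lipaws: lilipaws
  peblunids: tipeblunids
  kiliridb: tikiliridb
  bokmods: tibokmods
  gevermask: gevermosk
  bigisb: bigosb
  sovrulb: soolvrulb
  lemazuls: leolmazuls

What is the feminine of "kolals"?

lipaws and peblunids both end in -s yet inflect differently (lilipaws, tipeblunids), so the final letter is not what conditions the rule; the second-to-last letter is.
"kolals" has second-to-last letter 'l'. The stems whose second-to-last letter is 'l' (sovrulb → soolvrulb, lemazuls → leolmazuls) insert -ol- after the first vowel.
So kolals → koollals.

koollals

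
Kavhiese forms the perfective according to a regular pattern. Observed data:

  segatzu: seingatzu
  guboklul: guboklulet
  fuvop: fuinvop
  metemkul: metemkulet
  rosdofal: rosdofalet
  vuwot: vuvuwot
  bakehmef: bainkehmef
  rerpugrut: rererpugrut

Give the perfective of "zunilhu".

zuinnilhu

metemkul and rerpugrut both have last vowel 'u' yet inflect differently (metemkulet, rererpugrut), so the last vowel is not what conditions the rule; the final letter is.
"zunilhu" ends in -u. The one such stem in the data (segatzu → seingatzu) inserts -in- after the first vowel (as do bakehmef, fuvop), so the same rule applies.
So zunilhu → zuinnilhu.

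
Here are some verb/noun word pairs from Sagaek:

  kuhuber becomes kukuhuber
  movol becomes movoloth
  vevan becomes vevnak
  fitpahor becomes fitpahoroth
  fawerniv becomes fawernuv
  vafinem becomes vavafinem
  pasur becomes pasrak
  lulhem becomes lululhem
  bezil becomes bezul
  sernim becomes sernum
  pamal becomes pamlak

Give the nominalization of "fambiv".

"fambiv" has last vowel 'i'. The stems whose last vowel is 'i' (sernim → sernum, bezil → bezul, fawerniv → fawernuv) change the last vowel to 'u'.
The other patterns: stems whose last vowel is 'o' add -oth; stems whose last vowel is 'a' or 'u' delete the last vowel and add -ak; stems whose last vowel is 'e' repeat the first consonant+vowel as a prefix.
So fambiv → fambuv.

fambuv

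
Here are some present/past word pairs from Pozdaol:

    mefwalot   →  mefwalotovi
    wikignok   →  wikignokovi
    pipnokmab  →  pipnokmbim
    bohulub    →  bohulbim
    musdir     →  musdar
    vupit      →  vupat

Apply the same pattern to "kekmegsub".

kekmegsbim

mefwalot and vupit both end in -t yet inflect differently (mefwalotovi, vupat), so the final letter is not what conditions the rule; the last vowel is.
"kekmegsub" has last vowel 'u'. The one such stem in the data (bohulub → bohulbim) deletes the last vowel and adds -im (as does pipnokmab), so the same rule applies.
The other patterns: stems whose last vowel is 'o' add -ovi; stems whose last vowel is 'i' change the last vowel to 'a'.
So kekmegsub → kekmegsbim.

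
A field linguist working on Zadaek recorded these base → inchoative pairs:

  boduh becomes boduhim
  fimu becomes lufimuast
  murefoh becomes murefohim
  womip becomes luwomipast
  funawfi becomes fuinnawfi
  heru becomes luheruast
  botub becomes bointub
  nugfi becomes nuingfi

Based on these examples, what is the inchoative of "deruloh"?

derulohim

boduh and botub both have last vowel 'u' yet inflect differently (boduhim, bointub), so the last vowel is not what conditions the rule; the final letter is.
"deruloh" ends in -h. The stems ending in -h (murefoh → murefohim, boduh → boduhim) add -im.
So deruloh → derulohim.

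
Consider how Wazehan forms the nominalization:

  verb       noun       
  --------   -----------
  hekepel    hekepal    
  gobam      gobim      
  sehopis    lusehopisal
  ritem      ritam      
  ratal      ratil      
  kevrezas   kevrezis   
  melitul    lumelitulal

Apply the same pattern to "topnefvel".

topnefval

ratal and hekepel both end in -l yet inflect differently (ratil, hekepal), so the final letter is not what conditions the rule; the last vowel is.
"topnefvel" has last vowel 'e'. The stems whose last vowel is 'e' (hekepel → hekepal, ritem → ritam) change the last vowel to 'a'.
So topnefvel → topnefval.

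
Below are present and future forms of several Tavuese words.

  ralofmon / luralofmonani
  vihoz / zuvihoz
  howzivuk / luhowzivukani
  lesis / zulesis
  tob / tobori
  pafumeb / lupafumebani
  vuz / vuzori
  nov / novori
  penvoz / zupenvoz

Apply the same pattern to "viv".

"viv" has 1 vowel. The stems with 1 vowel (nov → novori, vuz → vuzori, tob → tobori) add -ori.
So viv → vivori.

vivori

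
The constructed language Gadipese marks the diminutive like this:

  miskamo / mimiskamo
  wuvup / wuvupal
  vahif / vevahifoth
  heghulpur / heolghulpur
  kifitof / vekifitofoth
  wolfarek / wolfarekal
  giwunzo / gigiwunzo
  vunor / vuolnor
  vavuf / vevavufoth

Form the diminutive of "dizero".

kifitof and giwunzo both have last vowel 'o' yet inflect differently (vekifitofoth, gigiwunzo), so the last vowel is not what conditions the rule; the final letter is.
"dizero" ends in -o. The stems ending in -o (giwunzo → gigiwunzo, miskamo → mimiskamo) repeat the first consonant+vowel as a prefix.
The other patterns: stems ending in -f add ve- … -oth around the stem; stems ending in -r insert -ol- after the first vowel; stems ending in -k or -p add -al.
So dizero → didizero.

didizero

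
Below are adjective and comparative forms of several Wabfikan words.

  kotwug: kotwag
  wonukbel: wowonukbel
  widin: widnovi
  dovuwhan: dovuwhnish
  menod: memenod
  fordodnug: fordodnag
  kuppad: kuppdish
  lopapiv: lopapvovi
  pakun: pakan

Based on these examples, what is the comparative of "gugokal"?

gugoklish

"gugokal" has last vowel 'a'. The stems whose last vowel is 'a' (dovuwhan → dovuwhnish, kuppad → kuppdish) delete the last vowel and add -ish.
So gugokal → gugoklish.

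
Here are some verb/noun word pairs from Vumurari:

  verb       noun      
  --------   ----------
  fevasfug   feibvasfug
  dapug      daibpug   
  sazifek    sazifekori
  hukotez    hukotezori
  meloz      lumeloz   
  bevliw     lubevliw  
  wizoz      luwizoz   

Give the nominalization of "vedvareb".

vedvarebori

hukotez and meloz both end in -z yet inflect differently (hukotezori, lumeloz), so the final letter is not what conditions the rule; the last vowel is.
"vedvareb" has last vowel 'e'. The stems whose last vowel is 'e' (sazifek → sazifekori, hukotez → hukotezori) add -ori.
So vedvareb → vedvarebori.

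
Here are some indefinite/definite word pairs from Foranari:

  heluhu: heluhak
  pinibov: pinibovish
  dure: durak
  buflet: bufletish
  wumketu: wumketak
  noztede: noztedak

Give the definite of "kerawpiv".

"kerawpiv" ends in a consonant. The stems ending in a consonant (buflet → bufletish, pinibov → pinibovish) add -ish.
The other pattern: stems ending in a vowel drop the final letter and add -ak.
So kerawpiv → kerawpivish.

kerawpivish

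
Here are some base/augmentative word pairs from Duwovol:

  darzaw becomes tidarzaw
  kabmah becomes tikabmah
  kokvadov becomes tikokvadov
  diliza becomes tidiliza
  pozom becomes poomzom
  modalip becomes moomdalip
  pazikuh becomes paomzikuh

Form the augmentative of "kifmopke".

"kifmopke" begins with k-. The stems beginning with k- (kabmah → tikabmah, kokvadov → tikokvadov) add the prefix ti-.
So kifmopke → tikifmopke.

tikifmopke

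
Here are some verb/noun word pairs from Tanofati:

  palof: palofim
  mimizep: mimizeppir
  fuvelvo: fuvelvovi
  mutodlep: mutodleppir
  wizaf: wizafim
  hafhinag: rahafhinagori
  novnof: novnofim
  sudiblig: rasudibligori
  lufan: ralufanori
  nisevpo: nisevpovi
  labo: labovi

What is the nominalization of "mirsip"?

mirsippir

labo and novnof both have last vowel 'o' yet inflect differently (labovi, novnofim), so the last vowel is not what conditions the rule; the final letter is.
"mirsip" ends in -p. The stems ending in -p (mimizep → mimizeppir, mutodlep → mutodleppir) double the final consonant and add -ir.
So mirsip → mirsippir.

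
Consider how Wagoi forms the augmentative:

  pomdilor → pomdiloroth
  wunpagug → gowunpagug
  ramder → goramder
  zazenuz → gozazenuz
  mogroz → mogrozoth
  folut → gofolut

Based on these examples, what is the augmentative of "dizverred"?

pomdilor and ramder both end in -r yet inflect differently (pomdiloroth, goramder), so the final letter is not what conditions the rule; the last vowel is.
"dizverred" has last vowel 'e'. The one such stem in the data (ramder → goramder) adds the prefix go-, so the same rule applies.
So dizverred → godizverred.

godizverred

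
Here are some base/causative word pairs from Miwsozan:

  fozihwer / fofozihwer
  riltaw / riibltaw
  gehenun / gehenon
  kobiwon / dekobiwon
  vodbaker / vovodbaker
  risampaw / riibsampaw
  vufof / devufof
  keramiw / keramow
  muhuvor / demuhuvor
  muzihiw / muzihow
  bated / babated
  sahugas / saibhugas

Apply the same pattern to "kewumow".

"kewumow" has last vowel 'o'. The stems whose last vowel is 'o' (muhuvor → demuhuvor, kobiwon → dekobiwon, vufof → devufof) add the prefix de-.
So kewumow → dekewumow.

dekewumow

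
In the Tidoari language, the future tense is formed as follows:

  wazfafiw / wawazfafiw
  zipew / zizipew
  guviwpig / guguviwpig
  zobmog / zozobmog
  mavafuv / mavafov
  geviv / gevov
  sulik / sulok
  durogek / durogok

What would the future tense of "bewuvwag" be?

bebewuvwag

wazfafiw and geviv both have last vowel 'i' yet inflect differently (wawazfafiw, gevov), so the last vowel is not what conditions the rule; the final letter is.
"bewuvwag" ends in -g. The stems ending in -g (guviwpig → guguviwpig, zobmog → zozobmog) repeat the first consonant+vowel as a prefix.
The other pattern: stems ending in -k or -v change the last vowel to 'o'.
So bewuvwag → bebewuvwag.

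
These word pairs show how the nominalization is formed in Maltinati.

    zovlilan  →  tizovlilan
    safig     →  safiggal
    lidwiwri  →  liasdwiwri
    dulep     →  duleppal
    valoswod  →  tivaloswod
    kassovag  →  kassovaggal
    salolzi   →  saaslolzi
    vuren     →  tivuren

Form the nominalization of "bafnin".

"bafnin" ends in -n. The stems ending in -n (vuren → tivuren, zovlilan → tizovlilan) add the prefix ti-.
So bafnin → tibafnin.

tibafnin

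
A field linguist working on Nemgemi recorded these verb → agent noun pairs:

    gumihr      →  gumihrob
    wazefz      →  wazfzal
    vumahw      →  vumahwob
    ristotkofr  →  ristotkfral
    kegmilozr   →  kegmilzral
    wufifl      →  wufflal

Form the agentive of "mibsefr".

mibsfral

"mibsefr" has second-to-last letter 'f'. The stems whose second-to-last letter is 'f' (wazefz → wazfzal, wufifl → wufflal, ristotkofr → ristotkfral) delete the last vowel and add -al.
So mibsefr → mibsfral.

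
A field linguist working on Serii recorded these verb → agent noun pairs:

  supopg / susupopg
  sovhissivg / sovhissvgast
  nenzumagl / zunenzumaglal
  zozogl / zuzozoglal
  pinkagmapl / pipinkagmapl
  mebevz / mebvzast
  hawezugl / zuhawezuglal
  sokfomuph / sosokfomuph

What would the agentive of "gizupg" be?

gigizupg

"gizupg" has second-to-last letter 'p'. The stems whose second-to-last letter is 'p' (supopg → susupopg, pinkagmapl → pipinkagmapl, sokfomuph → sosokfomuph) repeat the first consonant+vowel as a prefix.
The other patterns: stems whose second-to-last letter is 'g' add zu- … -al around the stem; stems whose second-to-last letter is 'v' delete the last vowel and add -ast.
So gizupg → gigizupg.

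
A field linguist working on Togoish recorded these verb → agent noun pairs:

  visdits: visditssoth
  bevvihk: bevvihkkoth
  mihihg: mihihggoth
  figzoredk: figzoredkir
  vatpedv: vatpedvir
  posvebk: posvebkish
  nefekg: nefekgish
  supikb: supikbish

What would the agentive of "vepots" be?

bevvihk and figzoredk both end in -k yet inflect differently (bevvihkkoth, figzoredkir), so the final letter is not what conditions the rule; the second-to-last letter is.
"vepots" has second-to-last letter 't'. The one such stem in the data (visdits → visditssoth) doubles the final consonant and adds -oth (as do bevvihk, mihihg), so the same rule applies.
So vepots → vepotssoth.

vepotssoth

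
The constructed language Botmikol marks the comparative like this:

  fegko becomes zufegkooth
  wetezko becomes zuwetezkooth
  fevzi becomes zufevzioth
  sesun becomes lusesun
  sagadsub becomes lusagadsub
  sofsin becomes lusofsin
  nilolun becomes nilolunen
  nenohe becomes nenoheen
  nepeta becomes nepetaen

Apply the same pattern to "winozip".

zuwinozipoth

"winozip" begins with w-. The one such stem in the data (wetezko → zuwetezkooth) adds zu- … -oth around the stem, so the same rule applies.
So winozip → zuwinozipoth.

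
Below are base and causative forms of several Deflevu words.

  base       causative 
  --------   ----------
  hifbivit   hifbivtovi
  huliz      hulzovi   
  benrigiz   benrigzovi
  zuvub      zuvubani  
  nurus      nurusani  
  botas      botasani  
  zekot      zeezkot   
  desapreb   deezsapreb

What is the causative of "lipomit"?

hifbivit and zekot both end in -t yet inflect differently (hifbivtovi, zeezkot), so the final letter is not what conditions the rule; the last vowel is.
"lipomit" has last vowel 'i'. The stems whose last vowel is 'i' (hifbivit → hifbivtovi, huliz → hulzovi, benrigiz → benrigzovi) delete the last vowel and add -ovi.
The other patterns: stems whose last vowel is 'a' or 'u' add -ani; stems whose last vowel is 'e' or 'o' insert -ez- after the first vowel.
So lipomit → lipomtovi.

lipomtovi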